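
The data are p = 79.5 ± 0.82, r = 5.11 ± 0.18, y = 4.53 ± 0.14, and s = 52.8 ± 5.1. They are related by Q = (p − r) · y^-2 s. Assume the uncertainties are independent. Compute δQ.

22.1

Let u = p − r = 74.4. δu = √(δp² + δr²) = √(0.672 + 0.0324) = 0.840, so δu/u = 0.0113.
Q is then a monomial in u, y, s:
δQ/Q = √((δu/u)² + (-2·δy/y)² + (1·δs/s)²) = √(0.000127 + 0.00382 + 0.00933) = 0.115
Q = 191, so δQ = 0.115 × 191 = 22.1.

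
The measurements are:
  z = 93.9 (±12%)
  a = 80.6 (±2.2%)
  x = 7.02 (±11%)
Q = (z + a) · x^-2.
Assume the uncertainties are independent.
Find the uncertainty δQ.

0.813

Let u = z + a = 174. δu = √(δz² + δa²) = √(127 + 3.14) = 11.4, so δu/u = 0.0654.
Q is then a monomial in u, x:
δQ/Q = √((δu/u)² + (-2·δx/x)²) = √(0.00427 + 0.0484) = 0.230
Q = 3.54, so δQ = 0.230 × 3.54 = 0.813.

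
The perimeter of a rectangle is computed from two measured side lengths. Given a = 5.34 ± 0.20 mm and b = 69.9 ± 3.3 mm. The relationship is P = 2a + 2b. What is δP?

6.61 mm

Each term contributes (cᵢ δxᵢ)² to (δP)²:
  (2·δa)² = 0.160;  (2·δb)² = 43.6
δP = √(43.7) = 6.61 mm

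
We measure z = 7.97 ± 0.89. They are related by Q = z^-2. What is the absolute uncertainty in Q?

0.00352

Q ∝ z^-2, so δQ/Q = |-2| · δz/z = 2 × 0.112 = 0.223.
Q = 0.0157, so δQ = 0.223 × 0.0157 = 0.00352.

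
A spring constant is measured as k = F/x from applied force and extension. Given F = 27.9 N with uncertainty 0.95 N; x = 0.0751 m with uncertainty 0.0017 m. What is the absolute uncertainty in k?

15.2 N/m

Relative error in a monomial: (δk/k)² = Σ (nᵢ · δxᵢ/xᵢ)².
  (1·δF/F)² = (1×0.0341)² = 0.00116;  (-1·δx/x)² = (-1×0.0226)² = 0.000512
δk/k = √(0.00167) = 0.0409
k = 372 N/m, so δk = 0.0409 × 372 = 15.2 N/m.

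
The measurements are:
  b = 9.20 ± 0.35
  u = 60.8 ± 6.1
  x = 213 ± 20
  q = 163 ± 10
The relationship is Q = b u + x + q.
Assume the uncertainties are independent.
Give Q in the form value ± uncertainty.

Let p = b·u = 559. δp/p = √((1·δb/b)² + (1·δu/u)²) = √(0.00145 + 0.0101) = 0.107, so δp = 60.0.
Q = p + x + q: δQ = √(δp² + δx² + δq²) = √(3600 + 400 + 100) = 64.0
Q = 935.

935 ± 64.0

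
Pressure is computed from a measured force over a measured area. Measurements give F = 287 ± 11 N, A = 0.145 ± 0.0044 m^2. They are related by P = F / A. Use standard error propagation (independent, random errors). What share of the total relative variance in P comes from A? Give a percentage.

(δP/P)² = (1·δF/F)² + (-1·δA/A)²
  F term: (1×0.0383)² = 0.00147
  A term: (-1×0.0303)² = 0.000921
Total = 0.00239. Share from A = 0.000921/0.00239 = 0.385.

38.5%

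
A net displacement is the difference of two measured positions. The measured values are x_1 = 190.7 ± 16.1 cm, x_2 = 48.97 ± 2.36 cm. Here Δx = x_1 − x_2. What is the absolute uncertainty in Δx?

16.3 cm

Absolute uncertainties add in quadrature for a linear combination:
  (δx_1)² = 259;  (δx_2)² = 5.57
δΔx = √(265) = 16.3 cm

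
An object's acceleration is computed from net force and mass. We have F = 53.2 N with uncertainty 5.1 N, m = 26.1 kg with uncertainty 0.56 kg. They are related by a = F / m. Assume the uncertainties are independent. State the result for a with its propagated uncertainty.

2.04 ± 0.200 m/s^2

For a monomial a ∝ F, m^-1, fractional errors add in quadrature:
  (1·δF/F)² = (1×0.0959)² = 0.00919;  (-1·δm/m)² = (-1×0.0215)² = 0.000460
δa/a = √(0.00965) = 0.0982
a = 2.04 m/s^2, so δa = 0.0982 × 2.04 = 0.200 m/s^2.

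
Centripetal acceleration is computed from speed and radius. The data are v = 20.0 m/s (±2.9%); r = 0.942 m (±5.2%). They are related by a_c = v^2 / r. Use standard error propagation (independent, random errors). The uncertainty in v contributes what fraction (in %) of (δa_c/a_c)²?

55.4%

(δa_c/a_c)² = (2·δv/v)² + (-1·δr/r)²
  v term: (2×0.0290)² = 0.00336
  r term: (-1×0.0520)² = 0.00270
Total = 0.00607. Share from v = 0.00336/0.00607 = 0.554.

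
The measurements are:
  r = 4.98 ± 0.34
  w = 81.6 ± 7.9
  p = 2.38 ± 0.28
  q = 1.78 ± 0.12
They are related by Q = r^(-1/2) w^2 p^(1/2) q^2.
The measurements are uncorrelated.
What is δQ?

Q is a product of powers, so relative uncertainties combine in quadrature:
  (−½·δr/r)² = (-0.5×0.0683)² = 0.00117;  (2·δw/w)² = (2×0.0968)² = 0.0375;  (½·δp/p)² = (0.5×0.118)² = 0.00346;  (2·δq/q)² = (2×0.0674)² = 0.0182
δQ/Q = √(0.0603) = 0.246
Q = 14600, so δQ = 0.246 × 14600 = 3580.

3580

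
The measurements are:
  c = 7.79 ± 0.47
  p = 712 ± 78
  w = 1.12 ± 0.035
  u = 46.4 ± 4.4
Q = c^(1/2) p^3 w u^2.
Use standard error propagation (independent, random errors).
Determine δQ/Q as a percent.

38.2%

Q is a product of powers, so relative uncertainties combine in quadrature:
  (½·δc/c)² = (0.5×0.0603)² = 0.000910;  (3·δp/p)² = (3×0.110)² = 0.108;  (1·δw/w)² = (1×0.0312)² = 0.000977;  (2·δu/u)² = (2×0.0948)² = 0.0360
δQ/Q = √(0.146) = 0.382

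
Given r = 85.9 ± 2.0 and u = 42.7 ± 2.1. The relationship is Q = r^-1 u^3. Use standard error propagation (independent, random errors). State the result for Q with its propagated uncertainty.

Products/powers → add relative errors in quadrature, weighted by exponent:
  (-1·δr/r)² = (-1×0.0233)² = 0.000542;  (3·δu/u)² = (3×0.0492)² = 0.0218
δQ/Q = √(0.0223) = 0.149
Q = 906, so δQ = 0.149 × 906 = 135.

906 ± 135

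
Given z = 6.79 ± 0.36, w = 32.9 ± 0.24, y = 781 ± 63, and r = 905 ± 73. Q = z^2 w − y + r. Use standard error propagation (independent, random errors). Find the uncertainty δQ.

Let p = z^2·w = 1520. δp/p = √((2·δz/z)² + (1·δw/w)²) = √(0.0112 + 5.32e-05) = 0.106, so δp = 161.
Q = p − y + r: δQ = √(δp² + δy² + δr²) = √(26000 + 3970 + 5330) = 188

188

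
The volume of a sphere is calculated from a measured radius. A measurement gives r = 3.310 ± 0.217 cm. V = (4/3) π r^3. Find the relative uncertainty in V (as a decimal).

0.197

For a monomial V ∝ r^3, fractional errors add in quadrature:
  (3·δr/r)² = (3×0.0656)² = 0.0387
δV/V = √(0.0387) = 0.197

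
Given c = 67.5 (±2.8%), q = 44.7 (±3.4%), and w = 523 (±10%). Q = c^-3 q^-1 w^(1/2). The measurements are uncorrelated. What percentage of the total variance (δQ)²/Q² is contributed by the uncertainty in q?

10.8%

(δQ/Q)² = (-3·δc/c)² + (-1·δq/q)² + (½·δw/w)²
  c term: (-3×0.0280)² = 0.00706
  q term: (-1×0.0340)² = 0.00116
  w term: (0.5×0.100)² = 0.00250
Total = 0.0107. Share from q = 0.00116/0.0107 = 0.108.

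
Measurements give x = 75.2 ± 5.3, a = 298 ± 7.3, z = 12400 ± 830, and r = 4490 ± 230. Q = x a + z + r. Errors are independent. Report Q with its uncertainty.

39300 ± 1880

Let p = x·a = 22400. δp/p = √((1·δx/x)² + (1·δa/a)²) = √(0.00497 + 0.000600) = 0.0746, so δp = 1670.
Q = p + z + r: δQ = √(δp² + δz² + δr²) = √(2.8e+06 + 6.89e+05 + 52900) = 1880
Q = 39300.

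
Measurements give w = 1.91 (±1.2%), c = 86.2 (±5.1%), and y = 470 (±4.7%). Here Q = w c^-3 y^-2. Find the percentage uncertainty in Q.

18.0%

Q is a product of powers, so relative uncertainties combine in quadrature:
  (1·δw/w)² = (1×0.0120)² = 0.000144;  (-3·δc/c)² = (-3×0.0510)² = 0.0234;  (-2·δy/y)² = (-2×0.0470)² = 0.00884
δQ/Q = √(0.0324) = 0.180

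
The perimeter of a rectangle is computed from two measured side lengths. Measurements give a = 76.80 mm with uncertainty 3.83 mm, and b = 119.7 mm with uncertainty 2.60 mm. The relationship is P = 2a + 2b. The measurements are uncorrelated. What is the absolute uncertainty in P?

Sums and differences: (δP)² = Σ (cᵢ δxᵢ)².
  (2·δa)² = 58.7;  (2·δb)² = 27.0
δP = √(85.7) = 9.26 mm

9.26 mm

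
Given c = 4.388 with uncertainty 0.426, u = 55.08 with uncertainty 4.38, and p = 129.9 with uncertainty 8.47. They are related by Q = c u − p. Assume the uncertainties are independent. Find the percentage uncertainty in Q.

Let w = c·u = 241.7. δw/w = √((1·δc/c)² + (1·δu/u)²) = √(0.00943 + 0.00632) = 0.125, so δw = 30.3.
Q = w − p: δQ = √(δw² + δp²) = √(920 + 71.7) = 31.5
Q = 111.8, so δQ/Q = 31.5/111.8 = 0.282.

28.2%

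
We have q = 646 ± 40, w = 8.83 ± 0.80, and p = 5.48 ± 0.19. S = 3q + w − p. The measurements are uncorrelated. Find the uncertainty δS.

Sums and differences: (δS)² = Σ (cᵢ δxᵢ)².
  (3·δq)² = 14400;  (δw)² = 0.640;  (δp)² = 0.0361
δS = √(14400) = 120

120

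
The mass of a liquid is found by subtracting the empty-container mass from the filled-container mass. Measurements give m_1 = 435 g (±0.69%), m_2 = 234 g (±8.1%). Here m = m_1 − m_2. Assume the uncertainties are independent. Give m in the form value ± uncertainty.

Each term contributes (cᵢ δxᵢ)² to (δm)²:
  (δm_1)² = 9.01;  (δm_2)² = 359
δm = √(368) = 19.2 g
m = 201 g.

201 ± 19.2 g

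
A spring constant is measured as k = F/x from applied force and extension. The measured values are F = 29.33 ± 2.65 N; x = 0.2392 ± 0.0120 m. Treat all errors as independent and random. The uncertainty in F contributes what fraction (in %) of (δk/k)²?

76.4%

(δk/k)² = (1·δF/F)² + (-1·δx/x)²
  F term: (1×0.0904)² = 0.00816
  x term: (-1×0.0502)² = 0.00252
Total = 0.0107. Share from F = 0.00816/0.0107 = 0.764.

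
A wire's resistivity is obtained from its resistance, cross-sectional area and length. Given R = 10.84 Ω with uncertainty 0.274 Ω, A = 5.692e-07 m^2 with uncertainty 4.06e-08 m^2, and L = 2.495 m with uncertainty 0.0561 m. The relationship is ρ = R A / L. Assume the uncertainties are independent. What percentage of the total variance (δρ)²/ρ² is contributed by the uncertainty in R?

10.3%

(δρ/ρ)² = (1·δR/R)² + (1·δA/A)² + (-1·δL/L)²
  R term: (1×0.0253)² = 0.000639
  A term: (1×0.0713)² = 0.00509
  L term: (-1×0.0225)² = 0.000506
Total = 0.00623. Share from R = 0.000639/0.00623 = 0.103.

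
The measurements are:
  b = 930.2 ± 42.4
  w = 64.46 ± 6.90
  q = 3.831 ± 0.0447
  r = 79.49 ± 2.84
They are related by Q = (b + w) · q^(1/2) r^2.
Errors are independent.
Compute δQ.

1.03e+06

Let u = b + w = 994.7. δu = √(δb² + δw²) = √(1800 + 47.6) = 43.0, so δu/u = 0.0432.
Q is then a monomial in u, q, r:
δQ/Q = √((δu/u)² + (½·δq/q)² + (2·δr/r)²) = √(0.00187 + 3.4e-05 + 0.00511) = 0.0837
Q = 1.23e+07, so δQ = 0.0837 × 1.23e+07 = 1.03e+06.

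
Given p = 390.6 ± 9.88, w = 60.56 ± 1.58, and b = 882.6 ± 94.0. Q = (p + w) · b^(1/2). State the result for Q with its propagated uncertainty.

Let u = p + w = 451.2. δu = √(δp² + δw²) = √(97.6 + 2.50) = 10.0, so δu/u = 0.0222.
Q is then a monomial in u, b:
δQ/Q = √((δu/u)² + (½·δb/b)²) = √(0.000492 + 0.00284) = 0.0577
Q = 13400, so δQ = 0.0577 × 13400 = 773.

13400 ± 773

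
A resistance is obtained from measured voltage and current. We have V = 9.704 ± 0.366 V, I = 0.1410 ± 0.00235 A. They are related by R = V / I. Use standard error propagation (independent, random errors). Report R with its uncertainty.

68.82 ± 2.84 Ω

Each factor contributes (exponent × relative error)² to (δR/R)²:
  (1·δV/V)² = (1×0.0377)² = 0.00142;  (-1·δI/I)² = (-1×0.0167)² = 0.000278
δR/R = √(0.00170) = 0.0412
R = 68.82 Ω, so δR = 0.0412 × 68.82 = 2.84 Ω.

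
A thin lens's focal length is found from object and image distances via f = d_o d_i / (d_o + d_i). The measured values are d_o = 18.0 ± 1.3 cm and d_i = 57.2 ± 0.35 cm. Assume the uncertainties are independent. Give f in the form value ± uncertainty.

13.7 ± 0.752 cm

∂f/∂d_o = (d_i/(d_o+d_i))² = 0.579;  ∂f/∂d_i = (d_o/(d_o+d_i))² = 0.0573
δf = √((∂f/∂d_o · δd_o)² + (∂f/∂d_i · δd_i)²) = √(0.566 + 0.000402) = 0.752 cm
f = 13.7 cm.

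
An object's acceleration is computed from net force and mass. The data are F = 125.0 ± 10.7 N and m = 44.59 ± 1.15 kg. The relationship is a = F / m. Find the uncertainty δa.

0.251 m/s^2

Relative error in a monomial: (δa/a)² = Σ (nᵢ · δxᵢ/xᵢ)².
  (1·δF/F)² = (1×0.0856)² = 0.00733;  (-1·δm/m)² = (-1×0.0258)² = 0.000665
δa/a = √(0.00799) = 0.0894
a = 2.803 m/s^2, so δa = 0.0894 × 2.803 = 0.251 m/s^2.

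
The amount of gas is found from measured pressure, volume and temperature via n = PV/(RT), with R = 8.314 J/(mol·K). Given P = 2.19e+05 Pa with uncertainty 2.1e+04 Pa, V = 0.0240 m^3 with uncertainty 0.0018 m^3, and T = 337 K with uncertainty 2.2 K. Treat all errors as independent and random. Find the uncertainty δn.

0.229 mol

Each factor contributes (exponent × relative error)² to (δn/n)²:
  (1·δP/P)² = (1×0.0959)² = 0.00919;  (1·δV/V)² = (1×0.0750)² = 0.00562;  (-1·δT/T)² = (-1×0.00653)² = 4.26e-05
δn/n = √(0.0149) = 0.122
n = 1.88 mol, so δn = 0.122 × 1.88 = 0.229 mol.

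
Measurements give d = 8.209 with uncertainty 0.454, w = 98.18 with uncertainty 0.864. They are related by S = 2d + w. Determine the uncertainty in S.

1.25

For a sum/difference, combine absolute errors in quadrature:
  (2·δd)² = 0.824;  (δw)² = 0.746
δS = √(1.57) = 1.25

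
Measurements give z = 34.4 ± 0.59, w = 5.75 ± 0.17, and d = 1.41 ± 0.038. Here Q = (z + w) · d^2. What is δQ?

Let u = z + w = 40.1. δu = √(δz² + δw²) = √(0.348 + 0.0289) = 0.614, so δu/u = 0.0153.
Q is then a monomial in u, d:
δQ/Q = √((δu/u)² + (2·δd/d)²) = √(0.000234 + 0.00291) = 0.0560
Q = 79.8, so δQ = 0.0560 × 79.8 = 4.47.

4.47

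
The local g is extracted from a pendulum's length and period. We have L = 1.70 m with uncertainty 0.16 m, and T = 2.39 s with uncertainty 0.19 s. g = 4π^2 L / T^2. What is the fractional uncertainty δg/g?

g is a product of powers, so relative uncertainties combine in quadrature:
  (1·δL/L)² = (1×0.0941)² = 0.00886;  (-2·δT/T)² = (-2×0.0795)² = 0.0253
δg/g = √(0.0341) = 0.185

0.185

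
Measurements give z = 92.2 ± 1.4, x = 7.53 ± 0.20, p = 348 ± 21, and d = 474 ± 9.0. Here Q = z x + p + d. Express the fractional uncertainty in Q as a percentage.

2.06%

Let w = z·x = 694. δw/w = √((1·δz/z)² + (1·δx/x)²) = √(0.000231 + 0.000705) = 0.0306, so δw = 21.2.
Q = w + p + d: δQ = √(δw² + δp² + δd²) = √(451 + 441 + 81.0) = 31.2
Q = 1520, so δQ/Q = 31.2/1520 = 0.0206.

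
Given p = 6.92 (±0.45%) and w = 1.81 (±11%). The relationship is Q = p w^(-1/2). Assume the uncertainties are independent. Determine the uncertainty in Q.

Each factor contributes (exponent × relative error)² to (δQ/Q)²:
  (1·δp/p)² = (1×0.00450)² = 2.03e-05;  (−½·δw/w)² = (-0.5×0.110)² = 0.00302
δQ/Q = √(0.00305) = 0.0552
Q = 5.14, so δQ = 0.0552 × 5.14 = 0.284.

0.284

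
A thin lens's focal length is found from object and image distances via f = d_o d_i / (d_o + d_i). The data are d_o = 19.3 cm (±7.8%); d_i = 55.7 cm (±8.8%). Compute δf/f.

∂f/∂d_o = (d_i/(d_o+d_i))² = 0.552;  ∂f/∂d_i = (d_o/(d_o+d_i))² = 0.0662
δf = √((∂f/∂d_o · δd_o)² + (∂f/∂d_i · δd_i)²) = √(0.689 + 0.105) = 0.891 cm
f = 14.3 cm, so δf/f = 0.891/14.3 = 0.0622.

0.0622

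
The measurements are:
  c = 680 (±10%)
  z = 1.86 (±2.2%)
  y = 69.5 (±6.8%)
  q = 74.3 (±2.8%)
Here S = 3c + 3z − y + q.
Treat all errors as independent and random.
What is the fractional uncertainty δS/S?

0.0995

For a sum/difference, combine absolute errors in quadrature:
  (3·δc)² = 41600;  (3·δz)² = 0.0151;  (δy)² = 22.3;  (δq)² = 4.33
δS = √(41600) = 204
S = 2050, so δS/S = 204/2050 = 0.0995.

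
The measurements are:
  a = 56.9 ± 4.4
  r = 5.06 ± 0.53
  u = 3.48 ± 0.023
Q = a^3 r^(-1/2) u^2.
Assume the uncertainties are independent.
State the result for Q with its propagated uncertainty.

(9.92 ± 2.36) × 10^5

Since Q is a product/quotient, work with relative uncertainties:
  (3·δa/a)² = (3×0.0773)² = 0.0538;  (−½·δr/r)² = (-0.5×0.105)² = 0.00274;  (2·δu/u)² = (2×0.00661)² = 0.000175
δQ/Q = √(0.0567) = 0.238
Q = 9.92e+05, so δQ = 0.238 × 9.92e+05 = 2.36e+05.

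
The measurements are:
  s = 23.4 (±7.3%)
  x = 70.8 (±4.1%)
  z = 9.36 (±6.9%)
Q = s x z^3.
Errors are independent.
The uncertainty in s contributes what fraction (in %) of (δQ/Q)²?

(δQ/Q)² = (1·δs/s)² + (1·δx/x)² + (3·δz/z)²
  s term: (1×0.0730)² = 0.00533
  x term: (1×0.0410)² = 0.00168
  z term: (3×0.0690)² = 0.0428
Total = 0.0499. Share from s = 0.00533/0.0499 = 0.107.

10.7%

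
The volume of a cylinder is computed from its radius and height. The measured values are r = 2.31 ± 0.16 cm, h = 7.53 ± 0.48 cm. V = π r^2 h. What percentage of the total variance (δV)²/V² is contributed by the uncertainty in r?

(δV/V)² = (2·δr/r)² + (1·δh/h)²
  r term: (2×0.0693)² = 0.0192
  h term: (1×0.0637)² = 0.00406
Total = 0.0233. Share from r = 0.0192/0.0233 = 0.825.

82.5%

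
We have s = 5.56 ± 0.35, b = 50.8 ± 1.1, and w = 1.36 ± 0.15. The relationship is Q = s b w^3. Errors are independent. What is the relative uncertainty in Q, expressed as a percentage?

Each factor contributes (exponent × relative error)² to (δQ/Q)²:
  (1·δs/s)² = (1×0.0629)² = 0.00396;  (1·δb/b)² = (1×0.0217)² = 0.000469;  (3·δw/w)² = (3×0.110)² = 0.109
δQ/Q = √(0.114) = 0.338

33.8%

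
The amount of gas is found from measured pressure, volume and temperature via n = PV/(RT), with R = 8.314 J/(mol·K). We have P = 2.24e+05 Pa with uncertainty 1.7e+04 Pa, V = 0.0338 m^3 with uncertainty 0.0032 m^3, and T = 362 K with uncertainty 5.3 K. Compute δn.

0.307 mol

Since n is a product/quotient, work with relative uncertainties:
  (1·δP/P)² = (1×0.0759)² = 0.00576;  (1·δV/V)² = (1×0.0947)² = 0.00896;  (-1·δT/T)² = (-1×0.0146)² = 0.000214
δn/n = √(0.0149) = 0.122
n = 2.52 mol, so δn = 0.122 × 2.52 = 0.307 mol.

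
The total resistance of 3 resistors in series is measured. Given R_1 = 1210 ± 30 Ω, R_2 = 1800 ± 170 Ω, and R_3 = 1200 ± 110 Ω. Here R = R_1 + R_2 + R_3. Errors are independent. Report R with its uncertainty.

4210 ± 205 Ω

For a sum/difference, combine absolute errors in quadrature:
  (δR_1)² = 900;  (δR_2)² = 28900;  (δR_3)² = 12100
δR = √(41900) = 205 Ω
R = 4210 Ω.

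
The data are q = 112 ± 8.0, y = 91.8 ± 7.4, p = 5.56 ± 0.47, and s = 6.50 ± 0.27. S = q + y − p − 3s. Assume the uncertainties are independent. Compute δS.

10.9

Each term contributes (cᵢ δxᵢ)² to (δS)²:
  (δq)² = 64.0;  (δy)² = 54.8;  (δp)² = 0.221;  (3·δs)² = 0.656
δS = √(120) = 10.9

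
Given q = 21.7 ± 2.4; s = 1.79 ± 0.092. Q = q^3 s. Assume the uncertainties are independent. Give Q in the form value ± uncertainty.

18300 ± 6140

Each factor contributes (exponent × relative error)² to (δQ/Q)²:
  (3·δq/q)² = (3×0.111)² = 0.110;  (1·δs/s)² = (1×0.0514)² = 0.00264
δQ/Q = √(0.113) = 0.336
Q = 18300, so δQ = 0.336 × 18300 = 6140.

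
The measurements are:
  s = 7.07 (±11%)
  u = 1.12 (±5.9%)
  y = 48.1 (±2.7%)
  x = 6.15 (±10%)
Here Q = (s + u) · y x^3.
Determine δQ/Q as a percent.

Let w = s + u = 8.19. δw = √(δs² + δu²) = √(0.605 + 0.00437) = 0.781, so δw/w = 0.0953.
Q is then a monomial in w, y, x:
δQ/Q = √((δw/w)² + (1·δy/y)² + (3·δx/x)²) = √(0.00908 + 0.000729 + 0.0900) = 0.316

31.6%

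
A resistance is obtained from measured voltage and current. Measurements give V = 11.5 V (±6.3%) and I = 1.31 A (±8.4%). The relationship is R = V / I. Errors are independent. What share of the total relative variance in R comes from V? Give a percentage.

(δR/R)² = (1·δV/V)² + (-1·δI/I)²
  V term: (1×0.0630)² = 0.00397
  I term: (-1×0.0840)² = 0.00706
Total = 0.0110. Share from V = 0.00397/0.0110 = 0.360.

36.0%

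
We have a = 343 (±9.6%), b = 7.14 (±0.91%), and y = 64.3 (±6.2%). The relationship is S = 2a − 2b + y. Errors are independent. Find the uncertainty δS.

66.0

Each term contributes (cᵢ δxᵢ)² to (δS)²:
  (2·δa)² = 4340;  (2·δb)² = 0.0169;  (δy)² = 15.9
δS = √(4350) = 66.0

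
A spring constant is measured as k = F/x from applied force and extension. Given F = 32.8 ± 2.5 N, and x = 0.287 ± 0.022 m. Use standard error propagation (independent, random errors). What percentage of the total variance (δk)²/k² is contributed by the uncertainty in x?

(δk/k)² = (1·δF/F)² + (-1·δx/x)²
  F term: (1×0.0762)² = 0.00581
  x term: (-1×0.0767)² = 0.00588
Total = 0.0117. Share from x = 0.00588/0.0117 = 0.503.

50.3%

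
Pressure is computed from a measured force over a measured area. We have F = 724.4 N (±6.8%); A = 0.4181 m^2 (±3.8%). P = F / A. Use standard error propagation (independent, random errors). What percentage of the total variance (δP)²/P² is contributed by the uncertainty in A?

23.8%

(δP/P)² = (1·δF/F)² + (-1·δA/A)²
  F term: (1×0.0680)² = 0.00462
  A term: (-1×0.0380)² = 0.00144
Total = 0.00607. Share from A = 0.00144/0.00607 = 0.238.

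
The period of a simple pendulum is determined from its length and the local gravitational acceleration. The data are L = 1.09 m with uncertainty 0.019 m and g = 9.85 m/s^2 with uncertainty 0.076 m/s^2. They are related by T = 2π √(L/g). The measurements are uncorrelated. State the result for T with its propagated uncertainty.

T is a product of powers, so relative uncertainties combine in quadrature:
  (½·δL/L)² = (0.5×0.0174)² = 7.6e-05;  (−½·δg/g)² = (-0.5×0.00772)² = 1.49e-05
δT/T = √(9.08e-05) = 0.00953
T = 2.09 s, so δT = 0.00953 × 2.09 = 0.0199 s.

2.09 ± 0.0199 s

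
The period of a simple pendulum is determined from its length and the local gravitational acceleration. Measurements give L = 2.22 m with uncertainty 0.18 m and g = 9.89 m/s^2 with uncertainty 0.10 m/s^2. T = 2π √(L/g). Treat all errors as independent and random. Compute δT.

For a monomial T ∝ L^(1/2), g^(-1/2), fractional errors add in quadrature:
  (½·δL/L)² = (0.5×0.0811)² = 0.00164;  (−½·δg/g)² = (-0.5×0.0101)² = 2.56e-05
δT/T = √(0.00167) = 0.0409
T = 2.98 s, so δT = 0.0409 × 2.98 = 0.122 s.

0.122 s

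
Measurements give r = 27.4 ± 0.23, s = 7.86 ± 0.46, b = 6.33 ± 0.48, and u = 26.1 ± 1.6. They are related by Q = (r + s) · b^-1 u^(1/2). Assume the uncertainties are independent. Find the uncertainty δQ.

Let w = r + s = 35.3. δw = √(δr² + δs²) = √(0.0529 + 0.212) = 0.514, so δw/w = 0.0146.
Q is then a monomial in w, b, u:
δQ/Q = √((δw/w)² + (-1·δb/b)² + (½·δu/u)²) = √(0.000213 + 0.00575 + 0.000940) = 0.0831
Q = 28.5, so δQ = 0.0831 × 28.5 = 2.36.

2.36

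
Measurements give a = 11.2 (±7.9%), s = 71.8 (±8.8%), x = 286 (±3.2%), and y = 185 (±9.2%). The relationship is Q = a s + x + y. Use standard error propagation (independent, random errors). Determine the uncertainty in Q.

97.0

Let p = a·s = 804. δp/p = √((1·δa/a)² + (1·δs/s)²) = √(0.00624 + 0.00774) = 0.118, so δp = 95.1.
Q = p + x + y: δQ = √(δp² + δx² + δy²) = √(9040 + 83.8 + 290) = 97.0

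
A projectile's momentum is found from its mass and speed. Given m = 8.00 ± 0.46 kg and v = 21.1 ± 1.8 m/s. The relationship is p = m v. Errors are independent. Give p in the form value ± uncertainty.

Relative error in a monomial: (δp/p)² = Σ (nᵢ · δxᵢ/xᵢ)².
  (1·δm/m)² = (1×0.0575)² = 0.00331;  (1·δv/v)² = (1×0.0853)² = 0.00728
δp/p = √(0.0106) = 0.103
p = 169 kg·m/s, so δp = 0.103 × 169 = 17.4 kg·m/s.

169 ± 17.4 kg·m/s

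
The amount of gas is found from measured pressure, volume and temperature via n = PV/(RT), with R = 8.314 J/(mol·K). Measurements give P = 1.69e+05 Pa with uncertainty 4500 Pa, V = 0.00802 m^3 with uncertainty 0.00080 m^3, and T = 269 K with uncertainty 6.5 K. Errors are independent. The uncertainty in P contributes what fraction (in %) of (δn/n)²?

6.31%

(δn/n)² = (1·δP/P)² + (1·δV/V)² + (-1·δT/T)²
  P term: (1×0.0266)² = 0.000709
  V term: (1×0.0998)² = 0.00995
  T term: (-1×0.0242)² = 0.000584
Total = 0.0112. Share from P = 0.000709/0.0112 = 0.0631.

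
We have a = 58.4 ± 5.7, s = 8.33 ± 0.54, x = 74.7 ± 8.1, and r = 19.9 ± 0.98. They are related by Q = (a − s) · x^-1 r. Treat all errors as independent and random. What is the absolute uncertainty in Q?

Let u = a − s = 50.1. δu = √(δa² + δs²) = √(32.5 + 0.292) = 5.73, so δu/u = 0.114.
Q is then a monomial in u, x, r:
δQ/Q = √((δu/u)² + (-1·δx/x)² + (1·δr/r)²) = √(0.0131 + 0.0118 + 0.00243) = 0.165
Q = 13.3, so δQ = 0.165 × 13.3 = 2.20.

2.20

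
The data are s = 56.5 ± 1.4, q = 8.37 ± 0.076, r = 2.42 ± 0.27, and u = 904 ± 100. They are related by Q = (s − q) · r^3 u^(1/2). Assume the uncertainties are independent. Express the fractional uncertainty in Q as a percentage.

Let w = s − q = 48.1. δw = √(δs² + δq²) = √(1.96 + 0.00578) = 1.40, so δw/w = 0.0291.
Q is then a monomial in w, r, u:
δQ/Q = √((δw/w)² + (3·δr/r)² + (½·δu/u)²) = √(0.000849 + 0.112 + 0.00306) = 0.340

34.0%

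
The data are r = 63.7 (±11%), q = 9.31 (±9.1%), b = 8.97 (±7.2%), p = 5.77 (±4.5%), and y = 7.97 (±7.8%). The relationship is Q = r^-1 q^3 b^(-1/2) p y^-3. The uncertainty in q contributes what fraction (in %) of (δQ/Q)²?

(δQ/Q)² = (-1·δr/r)² + (3·δq/q)² + (−½·δb/b)² + (1·δp/p)² + (-3·δy/y)²
  r term: (-1×0.110)² = 0.0121
  q term: (3×0.0910)² = 0.0745
  b term: (-0.5×0.0720)² = 0.00130
  p term: (1×0.0450)² = 0.00203
  y term: (-3×0.0780)² = 0.0548
Total = 0.145. Share from q = 0.0745/0.145 = 0.515.

51.5%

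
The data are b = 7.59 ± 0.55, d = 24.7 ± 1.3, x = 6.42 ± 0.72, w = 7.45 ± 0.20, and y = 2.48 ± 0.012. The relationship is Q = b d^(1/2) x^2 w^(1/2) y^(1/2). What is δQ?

For a monomial Q ∝ b, d^(1/2), x^2, w^(1/2), y^(1/2), fractional errors add in quadrature:
  (1·δb/b)² = (1×0.0725)² = 0.00525;  (½·δd/d)² = (0.5×0.0526)² = 0.000693;  (2·δx/x)² = (2×0.112)² = 0.0503;  (½·δw/w)² = (0.5×0.0268)² = 0.000180;  (½·δy/y)² = (0.5×0.00484)² = 5.85e-06
δQ/Q = √(0.0564) = 0.238
Q = 6680, so δQ = 0.238 × 6680 = 1590.

1590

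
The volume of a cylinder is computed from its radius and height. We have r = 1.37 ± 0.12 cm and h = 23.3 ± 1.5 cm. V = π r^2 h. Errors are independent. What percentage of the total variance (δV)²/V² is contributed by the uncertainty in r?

88.1%

(δV/V)² = (2·δr/r)² + (1·δh/h)²
  r term: (2×0.0876)² = 0.0307
  h term: (1×0.0644)² = 0.00414
Total = 0.0348. Share from r = 0.0307/0.0348 = 0.881.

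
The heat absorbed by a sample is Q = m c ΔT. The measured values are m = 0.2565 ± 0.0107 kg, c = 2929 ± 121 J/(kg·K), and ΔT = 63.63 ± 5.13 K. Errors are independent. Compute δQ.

Each factor contributes (exponent × relative error)² to (δQ/Q)²:
  (1·δm/m)² = (1×0.0417)² = 0.00174;  (1·δc/c)² = (1×0.0413)² = 0.00171;  (1·δΔT/ΔT)² = (1×0.0806)² = 0.00650
δQ/Q = √(0.00995) = 0.0997
Q = 47800 J, so δQ = 0.0997 × 47800 = 4770 J.

4770 J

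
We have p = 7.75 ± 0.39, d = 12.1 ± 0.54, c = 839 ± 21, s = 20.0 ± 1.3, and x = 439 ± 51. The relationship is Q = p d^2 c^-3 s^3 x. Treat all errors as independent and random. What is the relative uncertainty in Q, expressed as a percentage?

26.0%

Products/powers → add relative errors in quadrature, weighted by exponent:
  (1·δp/p)² = (1×0.0503)² = 0.00253;  (2·δd/d)² = (2×0.0446)² = 0.00797;  (-3·δc/c)² = (-3×0.0250)² = 0.00564;  (3·δs/s)² = (3×0.0650)² = 0.0380;  (1·δx/x)² = (1×0.116)² = 0.0135
δQ/Q = √(0.0677) = 0.260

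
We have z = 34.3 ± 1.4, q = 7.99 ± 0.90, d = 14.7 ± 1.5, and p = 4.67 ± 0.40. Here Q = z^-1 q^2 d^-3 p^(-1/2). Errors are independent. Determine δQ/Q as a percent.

Products/powers → add relative errors in quadrature, weighted by exponent:
  (-1·δz/z)² = (-1×0.0408)² = 0.00167;  (2·δq/q)² = (2×0.113)² = 0.0508;  (-3·δd/d)² = (-3×0.102)² = 0.0937;  (−½·δp/p)² = (-0.5×0.0857)² = 0.00183
δQ/Q = √(0.148) = 0.385

38.5%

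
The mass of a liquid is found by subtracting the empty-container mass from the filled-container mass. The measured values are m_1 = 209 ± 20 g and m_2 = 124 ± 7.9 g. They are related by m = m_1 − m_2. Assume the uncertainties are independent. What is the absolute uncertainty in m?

21.5 g

Each term contributes (cᵢ δxᵢ)² to (δm)²:
  (δm_1)² = 400;  (δm_2)² = 62.4
δm = √(462) = 21.5 g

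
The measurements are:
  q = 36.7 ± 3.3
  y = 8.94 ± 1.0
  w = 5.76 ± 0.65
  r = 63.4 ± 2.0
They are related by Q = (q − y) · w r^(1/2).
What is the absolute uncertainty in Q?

215

Let u = q − y = 27.8. δu = √(δq² + δy²) = √(10.9 + 1.00) = 3.45, so δu/u = 0.124.
Q is then a monomial in u, w, r:
δQ/Q = √((δu/u)² + (1·δw/w)² + (½·δr/r)²) = √(0.0154 + 0.0127 + 0.000249) = 0.169
Q = 1270, so δQ = 0.169 × 1270 = 215.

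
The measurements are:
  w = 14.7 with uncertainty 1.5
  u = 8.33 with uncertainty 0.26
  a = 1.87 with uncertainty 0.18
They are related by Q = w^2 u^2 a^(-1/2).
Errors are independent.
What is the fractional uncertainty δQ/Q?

0.219

For a monomial Q ∝ w^2, u^2, a^(-1/2), fractional errors add in quadrature:
  (2·δw/w)² = (2×0.102)² = 0.0416;  (2·δu/u)² = (2×0.0312)² = 0.00390;  (−½·δa/a)² = (-0.5×0.0963)² = 0.00232
δQ/Q = √(0.0479) = 0.219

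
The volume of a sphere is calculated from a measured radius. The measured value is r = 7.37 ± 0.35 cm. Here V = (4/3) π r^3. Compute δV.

Each factor contributes (exponent × relative error)² to (δV/V)²:
  (3·δr/r)² = (3×0.0475)² = 0.0203
δV/V = √(0.0203) = 0.142
V = 1680 cm^3, so δV = 0.142 × 1680 = 239 cm^3.

239 cm^3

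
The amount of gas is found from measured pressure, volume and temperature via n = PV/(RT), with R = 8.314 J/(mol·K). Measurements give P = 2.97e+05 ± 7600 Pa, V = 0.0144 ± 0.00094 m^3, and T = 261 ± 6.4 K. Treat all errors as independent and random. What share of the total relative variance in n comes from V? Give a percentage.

(δn/n)² = (1·δP/P)² + (1·δV/V)² + (-1·δT/T)²
  P term: (1×0.0256)² = 0.000655
  V term: (1×0.0653)² = 0.00426
  T term: (-1×0.0245)² = 0.000601
Total = 0.00552. Share from V = 0.00426/0.00552 = 0.772.

77.2%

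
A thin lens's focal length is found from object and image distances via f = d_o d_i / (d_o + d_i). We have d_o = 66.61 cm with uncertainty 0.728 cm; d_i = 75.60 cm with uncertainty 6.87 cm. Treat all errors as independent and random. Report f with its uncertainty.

∂f/∂d_o = (d_i/(d_o+d_i))² = 0.283;  ∂f/∂d_i = (d_o/(d_o+d_i))² = 0.219
δf = √((∂f/∂d_o · δd_o)² + (∂f/∂d_i · δd_i)²) = √(0.0423 + 2.27) = 1.52 cm
f = 35.41 cm.

35.41 ± 1.52 cm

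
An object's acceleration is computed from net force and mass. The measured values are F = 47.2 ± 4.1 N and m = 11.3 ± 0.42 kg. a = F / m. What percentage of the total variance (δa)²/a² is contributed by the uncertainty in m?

(δa/a)² = (1·δF/F)² + (-1·δm/m)²
  F term: (1×0.0869)² = 0.00755
  m term: (-1×0.0372)² = 0.00138
Total = 0.00893. Share from m = 0.00138/0.00893 = 0.155.

15.5%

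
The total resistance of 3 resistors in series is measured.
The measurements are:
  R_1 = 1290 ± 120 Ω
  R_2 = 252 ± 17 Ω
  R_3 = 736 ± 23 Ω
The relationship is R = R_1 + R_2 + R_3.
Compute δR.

123 Ω

For a sum/difference, combine absolute errors in quadrature:
  (δR_1)² = 14400;  (δR_2)² = 289;  (δR_3)² = 529
δR = √(15200) = 123 Ω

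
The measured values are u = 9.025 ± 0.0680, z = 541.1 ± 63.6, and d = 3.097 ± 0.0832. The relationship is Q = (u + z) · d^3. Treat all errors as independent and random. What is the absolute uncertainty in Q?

2300

Let w = u + z = 550.1. δw = √(δu² + δz²) = √(0.00462 + 4040) = 63.6, so δw/w = 0.116.
Q is then a monomial in w, d:
δQ/Q = √((δw/w)² + (3·δd/d)²) = √(0.0134 + 0.00650) = 0.141
Q = 16340, so δQ = 0.141 × 16340 = 2300.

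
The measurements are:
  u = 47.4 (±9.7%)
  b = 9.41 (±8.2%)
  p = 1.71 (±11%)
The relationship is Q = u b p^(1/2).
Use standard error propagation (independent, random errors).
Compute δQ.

80.7

For a monomial Q ∝ u, b, p^(1/2), fractional errors add in quadrature:
  (1·δu/u)² = (1×0.0970)² = 0.00941;  (1·δb/b)² = (1×0.0820)² = 0.00672;  (½·δp/p)² = (0.5×0.110)² = 0.00302
δQ/Q = √(0.0192) = 0.138
Q = 583, so δQ = 0.138 × 583 = 80.7.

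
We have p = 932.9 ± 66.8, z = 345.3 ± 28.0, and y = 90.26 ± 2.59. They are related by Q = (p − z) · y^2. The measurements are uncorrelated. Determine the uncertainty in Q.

6.51e+05

Let u = p − z = 587.6. δu = √(δp² + δz²) = √(4460 + 784) = 72.4, so δu/u = 0.123.
Q is then a monomial in u, y:
δQ/Q = √((δu/u)² + (2·δy/y)²) = √(0.0152 + 0.00329) = 0.136
Q = 4.787e+06, so δQ = 0.136 × 4.787e+06 = 6.51e+05.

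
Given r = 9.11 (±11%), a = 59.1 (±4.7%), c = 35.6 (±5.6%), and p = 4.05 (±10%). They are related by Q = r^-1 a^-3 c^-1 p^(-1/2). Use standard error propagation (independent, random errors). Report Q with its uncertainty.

(7.42 ± 1.44) × 10^-9

Products/powers → add relative errors in quadrature, weighted by exponent:
  (-1·δr/r)² = (-1×0.110)² = 0.0121;  (-3·δa/a)² = (-3×0.0470)² = 0.0199;  (-1·δc/c)² = (-1×0.0560)² = 0.00314;  (−½·δp/p)² = (-0.5×0.100)² = 0.00250
δQ/Q = √(0.0376) = 0.194
Q = 7.42e-09, so δQ = 0.194 × 7.42e-09 = 1.44e-09.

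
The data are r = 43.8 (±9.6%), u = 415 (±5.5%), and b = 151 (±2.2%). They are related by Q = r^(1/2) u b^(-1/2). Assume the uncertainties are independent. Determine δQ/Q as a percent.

Q is a product of powers, so relative uncertainties combine in quadrature:
  (½·δr/r)² = (0.5×0.0960)² = 0.00230;  (1·δu/u)² = (1×0.0550)² = 0.00302;  (−½·δb/b)² = (-0.5×0.0220)² = 0.000121
δQ/Q = √(0.00545) = 0.0738

7.38%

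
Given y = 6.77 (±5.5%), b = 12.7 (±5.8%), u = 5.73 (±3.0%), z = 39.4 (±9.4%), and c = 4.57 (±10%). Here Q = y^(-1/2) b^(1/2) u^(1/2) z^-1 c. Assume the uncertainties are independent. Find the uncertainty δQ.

Relative error in a monomial: (δQ/Q)² = Σ (nᵢ · δxᵢ/xᵢ)².
  (−½·δy/y)² = (-0.5×0.0550)² = 0.000756;  (½·δb/b)² = (0.5×0.0580)² = 0.000841;  (½·δu/u)² = (0.5×0.0300)² = 0.000225;  (-1·δz/z)² = (-1×0.0940)² = 0.00884;  (1·δc/c)² = (1×0.100)² = 0.0100
δQ/Q = √(0.0207) = 0.144
Q = 0.380, so δQ = 0.144 × 0.380 = 0.0547.

0.0547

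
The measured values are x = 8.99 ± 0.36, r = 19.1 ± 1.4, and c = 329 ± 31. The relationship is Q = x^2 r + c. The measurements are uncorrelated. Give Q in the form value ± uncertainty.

Let p = x^2·r = 1540. δp/p = √((2·δx/x)² + (1·δr/r)²) = √(0.00641 + 0.00537) = 0.109, so δp = 168.
Q = p + c: δQ = √(δp² + δc²) = √(28100 + 961) = 170
Q = 1870.

1870 ± 170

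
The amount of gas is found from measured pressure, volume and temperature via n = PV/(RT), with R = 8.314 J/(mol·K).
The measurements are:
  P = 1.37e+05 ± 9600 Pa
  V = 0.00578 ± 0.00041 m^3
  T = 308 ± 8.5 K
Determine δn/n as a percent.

Since n is a product/quotient, work with relative uncertainties:
  (1·δP/P)² = (1×0.0701)² = 0.00491;  (1·δV/V)² = (1×0.0709)² = 0.00503;  (-1·δT/T)² = (-1×0.0276)² = 0.000762
δn/n = √(0.0107) = 0.103

10.3%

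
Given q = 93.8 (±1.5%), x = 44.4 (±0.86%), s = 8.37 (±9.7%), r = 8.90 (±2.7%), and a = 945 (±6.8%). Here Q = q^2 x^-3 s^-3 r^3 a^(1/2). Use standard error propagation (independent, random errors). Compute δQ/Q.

Since Q is a product/quotient, work with relative uncertainties:
  (2·δq/q)² = (2×0.0150)² = 0.000900;  (-3·δx/x)² = (-3×0.00860)² = 0.000666;  (-3·δs/s)² = (-3×0.0970)² = 0.0847;  (3·δr/r)² = (3×0.0270)² = 0.00656;  (½·δa/a)² = (0.5×0.0680)² = 0.00116
δQ/Q = √(0.0940) = 0.307

0.307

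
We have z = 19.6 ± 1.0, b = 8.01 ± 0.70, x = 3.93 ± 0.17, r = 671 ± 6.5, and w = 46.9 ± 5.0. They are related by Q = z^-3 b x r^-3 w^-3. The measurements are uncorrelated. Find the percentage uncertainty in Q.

For a monomial Q ∝ z^-3, b, x, r^-3, w^-3, fractional errors add in quadrature:
  (-3·δz/z)² = (-3×0.0510)² = 0.0234;  (1·δb/b)² = (1×0.0874)² = 0.00764;  (1·δx/x)² = (1×0.0433)² = 0.00187;  (-3·δr/r)² = (-3×0.00969)² = 0.000845;  (-3·δw/w)² = (-3×0.107)² = 0.102
δQ/Q = √(0.136) = 0.369

36.9%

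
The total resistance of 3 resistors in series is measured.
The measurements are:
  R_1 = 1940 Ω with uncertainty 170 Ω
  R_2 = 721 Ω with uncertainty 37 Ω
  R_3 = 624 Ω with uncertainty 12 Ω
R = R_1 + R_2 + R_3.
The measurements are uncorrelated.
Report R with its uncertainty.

3280 ± 174 Ω

Each term contributes (cᵢ δxᵢ)² to (δR)²:
  (δR_1)² = 28900;  (δR_2)² = 1370;  (δR_3)² = 144
δR = √(30400) = 174 Ω
R = 3280 Ω.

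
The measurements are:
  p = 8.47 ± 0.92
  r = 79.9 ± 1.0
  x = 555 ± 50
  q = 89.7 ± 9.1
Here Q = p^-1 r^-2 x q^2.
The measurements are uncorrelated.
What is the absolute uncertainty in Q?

For a monomial Q ∝ p^-1, r^-2, x, q^2, fractional errors add in quadrature:
  (-1·δp/p)² = (-1×0.109)² = 0.0118;  (-2·δr/r)² = (-2×0.0125)² = 0.000627;  (1·δx/x)² = (1×0.0901)² = 0.00812;  (2·δq/q)² = (2×0.101)² = 0.0412
δQ/Q = √(0.0617) = 0.248
Q = 82.6, so δQ = 0.248 × 82.6 = 20.5.

20.5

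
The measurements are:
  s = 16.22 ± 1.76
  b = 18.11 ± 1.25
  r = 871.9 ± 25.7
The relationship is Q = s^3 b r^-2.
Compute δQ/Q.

Since Q is a product/quotient, work with relative uncertainties:
  (3·δs/s)² = (3×0.109)² = 0.106;  (1·δb/b)² = (1×0.0690)² = 0.00476;  (-2·δr/r)² = (-2×0.0295)² = 0.00348
δQ/Q = √(0.114) = 0.338

0.338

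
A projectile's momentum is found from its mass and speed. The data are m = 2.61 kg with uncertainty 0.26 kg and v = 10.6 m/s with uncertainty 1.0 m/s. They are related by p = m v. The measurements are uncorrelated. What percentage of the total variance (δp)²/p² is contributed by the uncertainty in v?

(δp/p)² = (1·δm/m)² + (1·δv/v)²
  m term: (1×0.0996)² = 0.00992
  v term: (1×0.0943)² = 0.00890
Total = 0.0188. Share from v = 0.00890/0.0188 = 0.473.

47.3%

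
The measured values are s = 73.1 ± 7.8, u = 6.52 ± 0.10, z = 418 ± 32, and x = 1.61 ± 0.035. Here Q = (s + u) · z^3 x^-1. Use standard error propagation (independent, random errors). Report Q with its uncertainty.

Let w = s + u = 79.6. δw = √(δs² + δu²) = √(60.8 + 0.0100) = 7.80, so δw/w = 0.0980.
Q is then a monomial in w, z, x:
δQ/Q = √((δw/w)² + (3·δz/z)² + (-1·δx/x)²) = √(0.00960 + 0.0527 + 0.000473) = 0.251
Q = 3.61e+09, so δQ = 0.251 × 3.61e+09 = 9.05e+08.

(3.61 ± 0.905) × 10^9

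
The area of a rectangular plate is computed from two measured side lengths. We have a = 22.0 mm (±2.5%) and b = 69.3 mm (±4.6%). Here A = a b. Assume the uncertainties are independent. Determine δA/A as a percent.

5.24%

Relative error in a monomial: (δA/A)² = Σ (nᵢ · δxᵢ/xᵢ)².
  (1·δa/a)² = (1×0.0250)² = 0.000625;  (1·δb/b)² = (1×0.0460)² = 0.00212
δA/A = √(0.00274) = 0.0524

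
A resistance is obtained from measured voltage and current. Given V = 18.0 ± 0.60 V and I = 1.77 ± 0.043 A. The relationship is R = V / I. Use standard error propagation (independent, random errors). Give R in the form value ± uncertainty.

10.2 ± 0.419 Ω

R is a product of powers, so relative uncertainties combine in quadrature:
  (1·δV/V)² = (1×0.0333)² = 0.00111;  (-1·δI/I)² = (-1×0.0243)² = 0.000590
δR/R = √(0.00170) = 0.0412
R = 10.2 Ω, so δR = 0.0412 × 10.2 = 0.419 Ω.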